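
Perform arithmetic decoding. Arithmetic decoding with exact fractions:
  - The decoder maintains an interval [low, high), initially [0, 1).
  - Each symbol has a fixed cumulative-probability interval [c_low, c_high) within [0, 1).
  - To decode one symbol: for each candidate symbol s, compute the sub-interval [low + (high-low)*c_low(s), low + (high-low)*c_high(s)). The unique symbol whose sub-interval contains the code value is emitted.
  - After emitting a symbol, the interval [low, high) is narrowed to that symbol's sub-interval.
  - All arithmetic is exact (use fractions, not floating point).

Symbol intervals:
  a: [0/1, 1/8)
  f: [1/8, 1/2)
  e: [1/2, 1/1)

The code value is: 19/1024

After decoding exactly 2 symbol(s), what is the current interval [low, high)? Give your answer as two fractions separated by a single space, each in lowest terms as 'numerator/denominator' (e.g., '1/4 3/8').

Step 1: interval [0/1, 1/1), width = 1/1 - 0/1 = 1/1
  'a': [0/1 + 1/1*0/1, 0/1 + 1/1*1/8) = [0/1, 1/8) <- contains code 19/1024
  'f': [0/1 + 1/1*1/8, 0/1 + 1/1*1/2) = [1/8, 1/2)
  'e': [0/1 + 1/1*1/2, 0/1 + 1/1*1/1) = [1/2, 1/1)
  emit 'a', narrow to [0/1, 1/8)
Step 2: interval [0/1, 1/8), width = 1/8 - 0/1 = 1/8
  'a': [0/1 + 1/8*0/1, 0/1 + 1/8*1/8) = [0/1, 1/64)
  'f': [0/1 + 1/8*1/8, 0/1 + 1/8*1/2) = [1/64, 1/16) <- contains code 19/1024
  'e': [0/1 + 1/8*1/2, 0/1 + 1/8*1/1) = [1/16, 1/8)
  emit 'f', narrow to [1/64, 1/16)

Answer: 1/64 1/16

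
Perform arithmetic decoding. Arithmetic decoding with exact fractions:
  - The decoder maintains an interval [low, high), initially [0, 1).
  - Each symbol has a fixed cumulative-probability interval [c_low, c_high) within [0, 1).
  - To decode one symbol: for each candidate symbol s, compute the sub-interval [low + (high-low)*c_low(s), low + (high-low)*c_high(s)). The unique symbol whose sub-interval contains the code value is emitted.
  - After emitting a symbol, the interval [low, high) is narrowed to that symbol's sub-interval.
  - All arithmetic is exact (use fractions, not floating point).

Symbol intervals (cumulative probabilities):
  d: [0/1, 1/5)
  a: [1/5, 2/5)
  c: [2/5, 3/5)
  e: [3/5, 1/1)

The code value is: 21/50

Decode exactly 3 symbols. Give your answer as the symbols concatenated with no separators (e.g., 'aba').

Answer: cdc

Derivation:
Step 1: interval [0/1, 1/1), width = 1/1 - 0/1 = 1/1
  'd': [0/1 + 1/1*0/1, 0/1 + 1/1*1/5) = [0/1, 1/5)
  'a': [0/1 + 1/1*1/5, 0/1 + 1/1*2/5) = [1/5, 2/5)
  'c': [0/1 + 1/1*2/5, 0/1 + 1/1*3/5) = [2/5, 3/5) <- contains code 21/50
  'e': [0/1 + 1/1*3/5, 0/1 + 1/1*1/1) = [3/5, 1/1)
  emit 'c', narrow to [2/5, 3/5)
Step 2: interval [2/5, 3/5), width = 3/5 - 2/5 = 1/5
  'd': [2/5 + 1/5*0/1, 2/5 + 1/5*1/5) = [2/5, 11/25) <- contains code 21/50
  'a': [2/5 + 1/5*1/5, 2/5 + 1/5*2/5) = [11/25, 12/25)
  'c': [2/5 + 1/5*2/5, 2/5 + 1/5*3/5) = [12/25, 13/25)
  'e': [2/5 + 1/5*3/5, 2/5 + 1/5*1/1) = [13/25, 3/5)
  emit 'd', narrow to [2/5, 11/25)
Step 3: interval [2/5, 11/25), width = 11/25 - 2/5 = 1/25
  'd': [2/5 + 1/25*0/1, 2/5 + 1/25*1/5) = [2/5, 51/125)
  'a': [2/5 + 1/25*1/5, 2/5 + 1/25*2/5) = [51/125, 52/125)
  'c': [2/5 + 1/25*2/5, 2/5 + 1/25*3/5) = [52/125, 53/125) <- contains code 21/50
  'e': [2/5 + 1/25*3/5, 2/5 + 1/25*1/1) = [53/125, 11/25)
  emit 'c', narrow to [52/125, 53/125)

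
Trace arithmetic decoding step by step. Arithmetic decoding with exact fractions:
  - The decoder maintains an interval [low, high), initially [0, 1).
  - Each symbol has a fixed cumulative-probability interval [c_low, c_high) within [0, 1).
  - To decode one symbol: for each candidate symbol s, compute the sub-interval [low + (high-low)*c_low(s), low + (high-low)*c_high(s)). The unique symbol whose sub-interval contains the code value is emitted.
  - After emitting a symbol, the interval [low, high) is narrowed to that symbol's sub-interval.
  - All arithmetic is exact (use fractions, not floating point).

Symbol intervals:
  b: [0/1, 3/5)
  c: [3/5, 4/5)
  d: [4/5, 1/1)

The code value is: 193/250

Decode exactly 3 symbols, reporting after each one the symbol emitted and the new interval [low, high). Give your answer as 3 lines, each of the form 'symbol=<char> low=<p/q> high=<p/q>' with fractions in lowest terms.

Answer: symbol=c low=3/5 high=4/5
symbol=d low=19/25 high=4/5
symbol=b low=19/25 high=98/125

Derivation:
Step 1: interval [0/1, 1/1), width = 1/1 - 0/1 = 1/1
  'b': [0/1 + 1/1*0/1, 0/1 + 1/1*3/5) = [0/1, 3/5)
  'c': [0/1 + 1/1*3/5, 0/1 + 1/1*4/5) = [3/5, 4/5) <- contains code 193/250
  'd': [0/1 + 1/1*4/5, 0/1 + 1/1*1/1) = [4/5, 1/1)
  emit 'c', narrow to [3/5, 4/5)
Step 2: interval [3/5, 4/5), width = 4/5 - 3/5 = 1/5
  'b': [3/5 + 1/5*0/1, 3/5 + 1/5*3/5) = [3/5, 18/25)
  'c': [3/5 + 1/5*3/5, 3/5 + 1/5*4/5) = [18/25, 19/25)
  'd': [3/5 + 1/5*4/5, 3/5 + 1/5*1/1) = [19/25, 4/5) <- contains code 193/250
  emit 'd', narrow to [19/25, 4/5)
Step 3: interval [19/25, 4/5), width = 4/5 - 19/25 = 1/25
  'b': [19/25 + 1/25*0/1, 19/25 + 1/25*3/5) = [19/25, 98/125) <- contains code 193/250
  'c': [19/25 + 1/25*3/5, 19/25 + 1/25*4/5) = [98/125, 99/125)
  'd': [19/25 + 1/25*4/5, 19/25 + 1/25*1/1) = [99/125, 4/5)
  emit 'b', narrow to [19/25, 98/125)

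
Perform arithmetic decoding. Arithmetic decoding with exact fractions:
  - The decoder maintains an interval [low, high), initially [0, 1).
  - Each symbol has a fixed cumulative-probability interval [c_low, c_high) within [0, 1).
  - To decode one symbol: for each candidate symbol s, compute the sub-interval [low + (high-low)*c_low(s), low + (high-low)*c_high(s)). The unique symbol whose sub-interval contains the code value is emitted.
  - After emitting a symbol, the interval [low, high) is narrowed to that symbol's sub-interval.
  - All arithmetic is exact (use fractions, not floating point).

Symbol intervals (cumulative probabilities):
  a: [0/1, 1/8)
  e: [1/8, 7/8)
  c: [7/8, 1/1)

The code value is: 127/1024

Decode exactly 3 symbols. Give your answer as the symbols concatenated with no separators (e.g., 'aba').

Step 1: interval [0/1, 1/1), width = 1/1 - 0/1 = 1/1
  'a': [0/1 + 1/1*0/1, 0/1 + 1/1*1/8) = [0/1, 1/8) <- contains code 127/1024
  'e': [0/1 + 1/1*1/8, 0/1 + 1/1*7/8) = [1/8, 7/8)
  'c': [0/1 + 1/1*7/8, 0/1 + 1/1*1/1) = [7/8, 1/1)
  emit 'a', narrow to [0/1, 1/8)
Step 2: interval [0/1, 1/8), width = 1/8 - 0/1 = 1/8
  'a': [0/1 + 1/8*0/1, 0/1 + 1/8*1/8) = [0/1, 1/64)
  'e': [0/1 + 1/8*1/8, 0/1 + 1/8*7/8) = [1/64, 7/64)
  'c': [0/1 + 1/8*7/8, 0/1 + 1/8*1/1) = [7/64, 1/8) <- contains code 127/1024
  emit 'c', narrow to [7/64, 1/8)
Step 3: interval [7/64, 1/8), width = 1/8 - 7/64 = 1/64
  'a': [7/64 + 1/64*0/1, 7/64 + 1/64*1/8) = [7/64, 57/512)
  'e': [7/64 + 1/64*1/8, 7/64 + 1/64*7/8) = [57/512, 63/512)
  'c': [7/64 + 1/64*7/8, 7/64 + 1/64*1/1) = [63/512, 1/8) <- contains code 127/1024
  emit 'c', narrow to [63/512, 1/8)

Answer: acc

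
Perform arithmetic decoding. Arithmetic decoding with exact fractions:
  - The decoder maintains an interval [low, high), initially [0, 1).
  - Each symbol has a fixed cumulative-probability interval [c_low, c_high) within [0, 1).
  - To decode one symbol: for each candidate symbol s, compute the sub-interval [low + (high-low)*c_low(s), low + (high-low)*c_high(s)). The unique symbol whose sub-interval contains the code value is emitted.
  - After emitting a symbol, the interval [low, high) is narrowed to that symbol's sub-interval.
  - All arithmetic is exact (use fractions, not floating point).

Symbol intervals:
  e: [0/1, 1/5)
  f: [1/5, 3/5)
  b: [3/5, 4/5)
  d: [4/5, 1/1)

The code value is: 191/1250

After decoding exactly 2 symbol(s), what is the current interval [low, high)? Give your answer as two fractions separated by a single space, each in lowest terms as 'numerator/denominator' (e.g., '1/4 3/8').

Step 1: interval [0/1, 1/1), width = 1/1 - 0/1 = 1/1
  'e': [0/1 + 1/1*0/1, 0/1 + 1/1*1/5) = [0/1, 1/5) <- contains code 191/1250
  'f': [0/1 + 1/1*1/5, 0/1 + 1/1*3/5) = [1/5, 3/5)
  'b': [0/1 + 1/1*3/5, 0/1 + 1/1*4/5) = [3/5, 4/5)
  'd': [0/1 + 1/1*4/5, 0/1 + 1/1*1/1) = [4/5, 1/1)
  emit 'e', narrow to [0/1, 1/5)
Step 2: interval [0/1, 1/5), width = 1/5 - 0/1 = 1/5
  'e': [0/1 + 1/5*0/1, 0/1 + 1/5*1/5) = [0/1, 1/25)
  'f': [0/1 + 1/5*1/5, 0/1 + 1/5*3/5) = [1/25, 3/25)
  'b': [0/1 + 1/5*3/5, 0/1 + 1/5*4/5) = [3/25, 4/25) <- contains code 191/1250
  'd': [0/1 + 1/5*4/5, 0/1 + 1/5*1/1) = [4/25, 1/5)
  emit 'b', narrow to [3/25, 4/25)

Answer: 3/25 4/25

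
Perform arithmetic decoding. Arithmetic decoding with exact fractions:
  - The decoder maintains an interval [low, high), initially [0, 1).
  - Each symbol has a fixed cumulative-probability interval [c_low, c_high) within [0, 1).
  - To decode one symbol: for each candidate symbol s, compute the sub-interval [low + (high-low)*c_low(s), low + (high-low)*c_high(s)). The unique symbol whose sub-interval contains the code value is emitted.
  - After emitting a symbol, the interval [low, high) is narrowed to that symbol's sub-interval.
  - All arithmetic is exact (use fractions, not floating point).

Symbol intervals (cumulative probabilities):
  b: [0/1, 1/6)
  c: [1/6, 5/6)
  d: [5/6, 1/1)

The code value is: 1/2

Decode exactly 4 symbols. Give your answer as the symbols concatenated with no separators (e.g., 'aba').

Step 1: interval [0/1, 1/1), width = 1/1 - 0/1 = 1/1
  'b': [0/1 + 1/1*0/1, 0/1 + 1/1*1/6) = [0/1, 1/6)
  'c': [0/1 + 1/1*1/6, 0/1 + 1/1*5/6) = [1/6, 5/6) <- contains code 1/2
  'd': [0/1 + 1/1*5/6, 0/1 + 1/1*1/1) = [5/6, 1/1)
  emit 'c', narrow to [1/6, 5/6)
Step 2: interval [1/6, 5/6), width = 5/6 - 1/6 = 2/3
  'b': [1/6 + 2/3*0/1, 1/6 + 2/3*1/6) = [1/6, 5/18)
  'c': [1/6 + 2/3*1/6, 1/6 + 2/3*5/6) = [5/18, 13/18) <- contains code 1/2
  'd': [1/6 + 2/3*5/6, 1/6 + 2/3*1/1) = [13/18, 5/6)
  emit 'c', narrow to [5/18, 13/18)
Step 3: interval [5/18, 13/18), width = 13/18 - 5/18 = 4/9
  'b': [5/18 + 4/9*0/1, 5/18 + 4/9*1/6) = [5/18, 19/54)
  'c': [5/18 + 4/9*1/6, 5/18 + 4/9*5/6) = [19/54, 35/54) <- contains code 1/2
  'd': [5/18 + 4/9*5/6, 5/18 + 4/9*1/1) = [35/54, 13/18)
  emit 'c', narrow to [19/54, 35/54)
Step 4: interval [19/54, 35/54), width = 35/54 - 19/54 = 8/27
  'b': [19/54 + 8/27*0/1, 19/54 + 8/27*1/6) = [19/54, 65/162)
  'c': [19/54 + 8/27*1/6, 19/54 + 8/27*5/6) = [65/162, 97/162) <- contains code 1/2
  'd': [19/54 + 8/27*5/6, 19/54 + 8/27*1/1) = [97/162, 35/54)
  emit 'c', narrow to [65/162, 97/162)

Answer: cccc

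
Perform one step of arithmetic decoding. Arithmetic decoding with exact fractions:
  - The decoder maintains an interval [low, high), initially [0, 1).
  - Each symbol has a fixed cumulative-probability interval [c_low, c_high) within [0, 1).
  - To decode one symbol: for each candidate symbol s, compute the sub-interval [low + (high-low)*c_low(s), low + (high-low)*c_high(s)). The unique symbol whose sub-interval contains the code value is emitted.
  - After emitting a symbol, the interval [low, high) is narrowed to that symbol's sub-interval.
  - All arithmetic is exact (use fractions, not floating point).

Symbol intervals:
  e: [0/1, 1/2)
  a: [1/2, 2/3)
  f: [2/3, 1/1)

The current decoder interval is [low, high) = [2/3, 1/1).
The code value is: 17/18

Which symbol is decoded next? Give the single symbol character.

Interval width = high − low = 1/1 − 2/3 = 1/3
Scaled code = (code − low) / width = (17/18 − 2/3) / 1/3 = 5/6
  e: [0/1, 1/2) 
  a: [1/2, 2/3) 
  f: [2/3, 1/1) ← scaled code falls here ✓

Answer: f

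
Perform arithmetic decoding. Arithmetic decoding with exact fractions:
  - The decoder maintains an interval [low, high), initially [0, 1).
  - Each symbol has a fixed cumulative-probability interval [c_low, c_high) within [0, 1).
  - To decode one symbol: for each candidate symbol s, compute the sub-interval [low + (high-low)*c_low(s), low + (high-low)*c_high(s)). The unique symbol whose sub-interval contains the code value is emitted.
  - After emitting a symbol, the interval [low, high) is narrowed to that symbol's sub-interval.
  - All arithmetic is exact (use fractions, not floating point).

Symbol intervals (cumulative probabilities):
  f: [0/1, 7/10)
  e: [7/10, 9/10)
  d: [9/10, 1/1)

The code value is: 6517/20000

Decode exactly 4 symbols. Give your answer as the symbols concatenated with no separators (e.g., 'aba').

Step 1: interval [0/1, 1/1), width = 1/1 - 0/1 = 1/1
  'f': [0/1 + 1/1*0/1, 0/1 + 1/1*7/10) = [0/1, 7/10) <- contains code 6517/20000
  'e': [0/1 + 1/1*7/10, 0/1 + 1/1*9/10) = [7/10, 9/10)
  'd': [0/1 + 1/1*9/10, 0/1 + 1/1*1/1) = [9/10, 1/1)
  emit 'f', narrow to [0/1, 7/10)
Step 2: interval [0/1, 7/10), width = 7/10 - 0/1 = 7/10
  'f': [0/1 + 7/10*0/1, 0/1 + 7/10*7/10) = [0/1, 49/100) <- contains code 6517/20000
  'e': [0/1 + 7/10*7/10, 0/1 + 7/10*9/10) = [49/100, 63/100)
  'd': [0/1 + 7/10*9/10, 0/1 + 7/10*1/1) = [63/100, 7/10)
  emit 'f', narrow to [0/1, 49/100)
Step 3: interval [0/1, 49/100), width = 49/100 - 0/1 = 49/100
  'f': [0/1 + 49/100*0/1, 0/1 + 49/100*7/10) = [0/1, 343/1000) <- contains code 6517/20000
  'e': [0/1 + 49/100*7/10, 0/1 + 49/100*9/10) = [343/1000, 441/1000)
  'd': [0/1 + 49/100*9/10, 0/1 + 49/100*1/1) = [441/1000, 49/100)
  emit 'f', narrow to [0/1, 343/1000)
Step 4: interval [0/1, 343/1000), width = 343/1000 - 0/1 = 343/1000
  'f': [0/1 + 343/1000*0/1, 0/1 + 343/1000*7/10) = [0/1, 2401/10000)
  'e': [0/1 + 343/1000*7/10, 0/1 + 343/1000*9/10) = [2401/10000, 3087/10000)
  'd': [0/1 + 343/1000*9/10, 0/1 + 343/1000*1/1) = [3087/10000, 343/1000) <- contains code 6517/20000
  emit 'd', narrow to [3087/10000, 343/1000)

Answer: fffd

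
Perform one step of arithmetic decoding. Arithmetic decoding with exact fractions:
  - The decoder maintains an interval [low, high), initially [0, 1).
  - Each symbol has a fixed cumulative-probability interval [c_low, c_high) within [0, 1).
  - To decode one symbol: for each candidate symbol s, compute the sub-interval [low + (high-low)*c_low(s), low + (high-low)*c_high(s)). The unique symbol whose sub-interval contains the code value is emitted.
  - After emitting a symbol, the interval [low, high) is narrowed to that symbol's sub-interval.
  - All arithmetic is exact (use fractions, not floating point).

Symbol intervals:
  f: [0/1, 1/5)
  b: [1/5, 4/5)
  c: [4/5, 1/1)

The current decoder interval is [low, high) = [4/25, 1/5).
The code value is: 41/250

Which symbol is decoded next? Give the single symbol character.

Answer: f

Derivation:
Interval width = high − low = 1/5 − 4/25 = 1/25
Scaled code = (code − low) / width = (41/250 − 4/25) / 1/25 = 1/10
  f: [0/1, 1/5) ← scaled code falls here ✓
  b: [1/5, 4/5) 
  c: [4/5, 1/1) 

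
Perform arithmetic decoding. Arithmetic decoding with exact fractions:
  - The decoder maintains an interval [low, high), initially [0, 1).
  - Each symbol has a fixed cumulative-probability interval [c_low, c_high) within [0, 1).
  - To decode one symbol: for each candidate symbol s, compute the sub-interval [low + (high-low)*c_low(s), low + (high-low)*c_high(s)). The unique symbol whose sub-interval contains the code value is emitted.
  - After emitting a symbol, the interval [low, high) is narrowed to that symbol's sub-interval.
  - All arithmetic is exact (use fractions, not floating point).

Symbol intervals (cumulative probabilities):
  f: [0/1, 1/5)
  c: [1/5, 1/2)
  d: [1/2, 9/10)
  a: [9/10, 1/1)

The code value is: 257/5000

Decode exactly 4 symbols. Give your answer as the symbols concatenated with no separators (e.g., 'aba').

Step 1: interval [0/1, 1/1), width = 1/1 - 0/1 = 1/1
  'f': [0/1 + 1/1*0/1, 0/1 + 1/1*1/5) = [0/1, 1/5) <- contains code 257/5000
  'c': [0/1 + 1/1*1/5, 0/1 + 1/1*1/2) = [1/5, 1/2)
  'd': [0/1 + 1/1*1/2, 0/1 + 1/1*9/10) = [1/2, 9/10)
  'a': [0/1 + 1/1*9/10, 0/1 + 1/1*1/1) = [9/10, 1/1)
  emit 'f', narrow to [0/1, 1/5)
Step 2: interval [0/1, 1/5), width = 1/5 - 0/1 = 1/5
  'f': [0/1 + 1/5*0/1, 0/1 + 1/5*1/5) = [0/1, 1/25)
  'c': [0/1 + 1/5*1/5, 0/1 + 1/5*1/2) = [1/25, 1/10) <- contains code 257/5000
  'd': [0/1 + 1/5*1/2, 0/1 + 1/5*9/10) = [1/10, 9/50)
  'a': [0/1 + 1/5*9/10, 0/1 + 1/5*1/1) = [9/50, 1/5)
  emit 'c', narrow to [1/25, 1/10)
Step 3: interval [1/25, 1/10), width = 1/10 - 1/25 = 3/50
  'f': [1/25 + 3/50*0/1, 1/25 + 3/50*1/5) = [1/25, 13/250) <- contains code 257/5000
  'c': [1/25 + 3/50*1/5, 1/25 + 3/50*1/2) = [13/250, 7/100)
  'd': [1/25 + 3/50*1/2, 1/25 + 3/50*9/10) = [7/100, 47/500)
  'a': [1/25 + 3/50*9/10, 1/25 + 3/50*1/1) = [47/500, 1/10)
  emit 'f', narrow to [1/25, 13/250)
Step 4: interval [1/25, 13/250), width = 13/250 - 1/25 = 3/250
  'f': [1/25 + 3/250*0/1, 1/25 + 3/250*1/5) = [1/25, 53/1250)
  'c': [1/25 + 3/250*1/5, 1/25 + 3/250*1/2) = [53/1250, 23/500)
  'd': [1/25 + 3/250*1/2, 1/25 + 3/250*9/10) = [23/500, 127/2500)
  'a': [1/25 + 3/250*9/10, 1/25 + 3/250*1/1) = [127/2500, 13/250) <- contains code 257/5000
  emit 'a', narrow to [127/2500, 13/250)

Answer: fcfa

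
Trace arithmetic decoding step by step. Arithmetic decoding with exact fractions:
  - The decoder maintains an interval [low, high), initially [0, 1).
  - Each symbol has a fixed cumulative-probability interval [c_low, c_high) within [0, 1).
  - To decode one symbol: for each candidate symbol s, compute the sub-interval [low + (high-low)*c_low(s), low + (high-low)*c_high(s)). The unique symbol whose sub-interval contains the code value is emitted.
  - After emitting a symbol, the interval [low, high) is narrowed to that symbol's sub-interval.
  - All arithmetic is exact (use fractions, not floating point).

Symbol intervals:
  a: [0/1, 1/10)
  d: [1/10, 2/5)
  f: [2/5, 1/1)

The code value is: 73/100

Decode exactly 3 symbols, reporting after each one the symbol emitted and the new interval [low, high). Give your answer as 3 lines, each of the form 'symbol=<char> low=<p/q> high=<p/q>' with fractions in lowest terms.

Answer: symbol=f low=2/5 high=1/1
symbol=f low=16/25 high=1/1
symbol=d low=169/250 high=98/125

Derivation:
Step 1: interval [0/1, 1/1), width = 1/1 - 0/1 = 1/1
  'a': [0/1 + 1/1*0/1, 0/1 + 1/1*1/10) = [0/1, 1/10)
  'd': [0/1 + 1/1*1/10, 0/1 + 1/1*2/5) = [1/10, 2/5)
  'f': [0/1 + 1/1*2/5, 0/1 + 1/1*1/1) = [2/5, 1/1) <- contains code 73/100
  emit 'f', narrow to [2/5, 1/1)
Step 2: interval [2/5, 1/1), width = 1/1 - 2/5 = 3/5
  'a': [2/5 + 3/5*0/1, 2/5 + 3/5*1/10) = [2/5, 23/50)
  'd': [2/5 + 3/5*1/10, 2/5 + 3/5*2/5) = [23/50, 16/25)
  'f': [2/5 + 3/5*2/5, 2/5 + 3/5*1/1) = [16/25, 1/1) <- contains code 73/100
  emit 'f', narrow to [16/25, 1/1)
Step 3: interval [16/25, 1/1), width = 1/1 - 16/25 = 9/25
  'a': [16/25 + 9/25*0/1, 16/25 + 9/25*1/10) = [16/25, 169/250)
  'd': [16/25 + 9/25*1/10, 16/25 + 9/25*2/5) = [169/250, 98/125) <- contains code 73/100
  'f': [16/25 + 9/25*2/5, 16/25 + 9/25*1/1) = [98/125, 1/1)
  emit 'd', narrow to [169/250, 98/125)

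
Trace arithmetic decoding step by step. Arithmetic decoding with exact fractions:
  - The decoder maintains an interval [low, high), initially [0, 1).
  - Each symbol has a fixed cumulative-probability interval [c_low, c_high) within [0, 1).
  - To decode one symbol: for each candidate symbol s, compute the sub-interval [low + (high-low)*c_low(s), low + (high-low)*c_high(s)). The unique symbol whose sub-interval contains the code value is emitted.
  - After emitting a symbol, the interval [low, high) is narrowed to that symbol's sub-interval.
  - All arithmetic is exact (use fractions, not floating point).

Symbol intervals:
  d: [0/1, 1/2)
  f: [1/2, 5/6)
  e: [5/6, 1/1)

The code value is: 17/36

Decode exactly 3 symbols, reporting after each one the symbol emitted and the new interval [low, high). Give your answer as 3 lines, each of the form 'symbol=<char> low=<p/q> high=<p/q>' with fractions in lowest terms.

Step 1: interval [0/1, 1/1), width = 1/1 - 0/1 = 1/1
  'd': [0/1 + 1/1*0/1, 0/1 + 1/1*1/2) = [0/1, 1/2) <- contains code 17/36
  'f': [0/1 + 1/1*1/2, 0/1 + 1/1*5/6) = [1/2, 5/6)
  'e': [0/1 + 1/1*5/6, 0/1 + 1/1*1/1) = [5/6, 1/1)
  emit 'd', narrow to [0/1, 1/2)
Step 2: interval [0/1, 1/2), width = 1/2 - 0/1 = 1/2
  'd': [0/1 + 1/2*0/1, 0/1 + 1/2*1/2) = [0/1, 1/4)
  'f': [0/1 + 1/2*1/2, 0/1 + 1/2*5/6) = [1/4, 5/12)
  'e': [0/1 + 1/2*5/6, 0/1 + 1/2*1/1) = [5/12, 1/2) <- contains code 17/36
  emit 'e', narrow to [5/12, 1/2)
Step 3: interval [5/12, 1/2), width = 1/2 - 5/12 = 1/12
  'd': [5/12 + 1/12*0/1, 5/12 + 1/12*1/2) = [5/12, 11/24)
  'f': [5/12 + 1/12*1/2, 5/12 + 1/12*5/6) = [11/24, 35/72) <- contains code 17/36
  'e': [5/12 + 1/12*5/6, 5/12 + 1/12*1/1) = [35/72, 1/2)
  emit 'f', narrow to [11/24, 35/72)

Answer: symbol=d low=0/1 high=1/2
symbol=e low=5/12 high=1/2
symbol=f low=11/24 high=35/72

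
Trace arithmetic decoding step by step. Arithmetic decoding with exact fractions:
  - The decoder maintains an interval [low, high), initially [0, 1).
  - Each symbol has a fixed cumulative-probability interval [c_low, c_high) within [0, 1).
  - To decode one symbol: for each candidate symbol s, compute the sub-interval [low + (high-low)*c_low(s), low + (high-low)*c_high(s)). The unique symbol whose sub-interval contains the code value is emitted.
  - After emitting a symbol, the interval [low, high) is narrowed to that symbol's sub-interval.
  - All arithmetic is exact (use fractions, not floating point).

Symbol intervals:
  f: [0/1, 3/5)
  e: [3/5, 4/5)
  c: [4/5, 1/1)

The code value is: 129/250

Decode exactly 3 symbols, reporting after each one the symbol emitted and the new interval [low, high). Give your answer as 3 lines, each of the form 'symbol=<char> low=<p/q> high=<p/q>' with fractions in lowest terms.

Step 1: interval [0/1, 1/1), width = 1/1 - 0/1 = 1/1
  'f': [0/1 + 1/1*0/1, 0/1 + 1/1*3/5) = [0/1, 3/5) <- contains code 129/250
  'e': [0/1 + 1/1*3/5, 0/1 + 1/1*4/5) = [3/5, 4/5)
  'c': [0/1 + 1/1*4/5, 0/1 + 1/1*1/1) = [4/5, 1/1)
  emit 'f', narrow to [0/1, 3/5)
Step 2: interval [0/1, 3/5), width = 3/5 - 0/1 = 3/5
  'f': [0/1 + 3/5*0/1, 0/1 + 3/5*3/5) = [0/1, 9/25)
  'e': [0/1 + 3/5*3/5, 0/1 + 3/5*4/5) = [9/25, 12/25)
  'c': [0/1 + 3/5*4/5, 0/1 + 3/5*1/1) = [12/25, 3/5) <- contains code 129/250
  emit 'c', narrow to [12/25, 3/5)
Step 3: interval [12/25, 3/5), width = 3/5 - 12/25 = 3/25
  'f': [12/25 + 3/25*0/1, 12/25 + 3/25*3/5) = [12/25, 69/125) <- contains code 129/250
  'e': [12/25 + 3/25*3/5, 12/25 + 3/25*4/5) = [69/125, 72/125)
  'c': [12/25 + 3/25*4/5, 12/25 + 3/25*1/1) = [72/125, 3/5)
  emit 'f', narrow to [12/25, 69/125)

Answer: symbol=f low=0/1 high=3/5
symbol=c low=12/25 high=3/5
symbol=f low=12/25 high=69/125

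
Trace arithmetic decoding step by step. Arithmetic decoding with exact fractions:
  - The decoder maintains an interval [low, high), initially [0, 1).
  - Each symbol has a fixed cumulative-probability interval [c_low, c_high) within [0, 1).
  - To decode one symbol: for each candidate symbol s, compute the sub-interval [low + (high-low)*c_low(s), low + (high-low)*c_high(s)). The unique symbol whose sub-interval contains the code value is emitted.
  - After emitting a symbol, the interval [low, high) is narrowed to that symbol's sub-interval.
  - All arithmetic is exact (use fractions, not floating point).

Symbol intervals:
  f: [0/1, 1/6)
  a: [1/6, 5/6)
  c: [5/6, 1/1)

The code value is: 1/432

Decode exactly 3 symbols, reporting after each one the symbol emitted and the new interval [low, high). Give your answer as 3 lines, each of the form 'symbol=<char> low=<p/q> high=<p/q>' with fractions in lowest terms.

Answer: symbol=f low=0/1 high=1/6
symbol=f low=0/1 high=1/36
symbol=f low=0/1 high=1/216

Derivation:
Step 1: interval [0/1, 1/1), width = 1/1 - 0/1 = 1/1
  'f': [0/1 + 1/1*0/1, 0/1 + 1/1*1/6) = [0/1, 1/6) <- contains code 1/432
  'a': [0/1 + 1/1*1/6, 0/1 + 1/1*5/6) = [1/6, 5/6)
  'c': [0/1 + 1/1*5/6, 0/1 + 1/1*1/1) = [5/6, 1/1)
  emit 'f', narrow to [0/1, 1/6)
Step 2: interval [0/1, 1/6), width = 1/6 - 0/1 = 1/6
  'f': [0/1 + 1/6*0/1, 0/1 + 1/6*1/6) = [0/1, 1/36) <- contains code 1/432
  'a': [0/1 + 1/6*1/6, 0/1 + 1/6*5/6) = [1/36, 5/36)
  'c': [0/1 + 1/6*5/6, 0/1 + 1/6*1/1) = [5/36, 1/6)
  emit 'f', narrow to [0/1, 1/36)
Step 3: interval [0/1, 1/36), width = 1/36 - 0/1 = 1/36
  'f': [0/1 + 1/36*0/1, 0/1 + 1/36*1/6) = [0/1, 1/216) <- contains code 1/432
  'a': [0/1 + 1/36*1/6, 0/1 + 1/36*5/6) = [1/216, 5/216)
  'c': [0/1 + 1/36*5/6, 0/1 + 1/36*1/1) = [5/216, 1/36)
  emit 'f', narrow to [0/1, 1/216)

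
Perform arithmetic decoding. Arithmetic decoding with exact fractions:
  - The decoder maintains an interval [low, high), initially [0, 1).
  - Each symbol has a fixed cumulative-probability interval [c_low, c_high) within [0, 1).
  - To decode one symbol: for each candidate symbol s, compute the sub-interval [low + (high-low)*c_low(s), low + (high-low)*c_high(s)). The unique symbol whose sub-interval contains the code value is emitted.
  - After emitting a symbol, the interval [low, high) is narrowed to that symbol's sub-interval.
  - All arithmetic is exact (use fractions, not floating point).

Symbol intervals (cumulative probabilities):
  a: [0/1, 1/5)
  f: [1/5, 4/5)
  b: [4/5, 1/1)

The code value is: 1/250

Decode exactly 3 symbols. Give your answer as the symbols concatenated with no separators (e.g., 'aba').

Answer: aaa

Derivation:
Step 1: interval [0/1, 1/1), width = 1/1 - 0/1 = 1/1
  'a': [0/1 + 1/1*0/1, 0/1 + 1/1*1/5) = [0/1, 1/5) <- contains code 1/250
  'f': [0/1 + 1/1*1/5, 0/1 + 1/1*4/5) = [1/5, 4/5)
  'b': [0/1 + 1/1*4/5, 0/1 + 1/1*1/1) = [4/5, 1/1)
  emit 'a', narrow to [0/1, 1/5)
Step 2: interval [0/1, 1/5), width = 1/5 - 0/1 = 1/5
  'a': [0/1 + 1/5*0/1, 0/1 + 1/5*1/5) = [0/1, 1/25) <- contains code 1/250
  'f': [0/1 + 1/5*1/5, 0/1 + 1/5*4/5) = [1/25, 4/25)
  'b': [0/1 + 1/5*4/5, 0/1 + 1/5*1/1) = [4/25, 1/5)
  emit 'a', narrow to [0/1, 1/25)
Step 3: interval [0/1, 1/25), width = 1/25 - 0/1 = 1/25
  'a': [0/1 + 1/25*0/1, 0/1 + 1/25*1/5) = [0/1, 1/125) <- contains code 1/250
  'f': [0/1 + 1/25*1/5, 0/1 + 1/25*4/5) = [1/125, 4/125)
  'b': [0/1 + 1/25*4/5, 0/1 + 1/25*1/1) = [4/125, 1/25)
  emit 'a', narrow to [0/1, 1/125)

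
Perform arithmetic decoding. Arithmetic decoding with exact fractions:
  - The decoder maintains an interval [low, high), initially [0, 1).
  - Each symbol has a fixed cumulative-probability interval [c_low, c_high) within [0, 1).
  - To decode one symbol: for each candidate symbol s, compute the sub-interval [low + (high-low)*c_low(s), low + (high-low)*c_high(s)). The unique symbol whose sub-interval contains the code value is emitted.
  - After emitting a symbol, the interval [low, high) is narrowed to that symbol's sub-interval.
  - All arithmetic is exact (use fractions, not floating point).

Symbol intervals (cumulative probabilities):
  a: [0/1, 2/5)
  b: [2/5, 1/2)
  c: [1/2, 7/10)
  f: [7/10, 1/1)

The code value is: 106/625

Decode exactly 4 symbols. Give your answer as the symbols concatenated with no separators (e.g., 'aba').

Step 1: interval [0/1, 1/1), width = 1/1 - 0/1 = 1/1
  'a': [0/1 + 1/1*0/1, 0/1 + 1/1*2/5) = [0/1, 2/5) <- contains code 106/625
  'b': [0/1 + 1/1*2/5, 0/1 + 1/1*1/2) = [2/5, 1/2)
  'c': [0/1 + 1/1*1/2, 0/1 + 1/1*7/10) = [1/2, 7/10)
  'f': [0/1 + 1/1*7/10, 0/1 + 1/1*1/1) = [7/10, 1/1)
  emit 'a', narrow to [0/1, 2/5)
Step 2: interval [0/1, 2/5), width = 2/5 - 0/1 = 2/5
  'a': [0/1 + 2/5*0/1, 0/1 + 2/5*2/5) = [0/1, 4/25)
  'b': [0/1 + 2/5*2/5, 0/1 + 2/5*1/2) = [4/25, 1/5) <- contains code 106/625
  'c': [0/1 + 2/5*1/2, 0/1 + 2/5*7/10) = [1/5, 7/25)
  'f': [0/1 + 2/5*7/10, 0/1 + 2/5*1/1) = [7/25, 2/5)
  emit 'b', narrow to [4/25, 1/5)
Step 3: interval [4/25, 1/5), width = 1/5 - 4/25 = 1/25
  'a': [4/25 + 1/25*0/1, 4/25 + 1/25*2/5) = [4/25, 22/125) <- contains code 106/625
  'b': [4/25 + 1/25*2/5, 4/25 + 1/25*1/2) = [22/125, 9/50)
  'c': [4/25 + 1/25*1/2, 4/25 + 1/25*7/10) = [9/50, 47/250)
  'f': [4/25 + 1/25*7/10, 4/25 + 1/25*1/1) = [47/250, 1/5)
  emit 'a', narrow to [4/25, 22/125)
Step 4: interval [4/25, 22/125), width = 22/125 - 4/25 = 2/125
  'a': [4/25 + 2/125*0/1, 4/25 + 2/125*2/5) = [4/25, 104/625)
  'b': [4/25 + 2/125*2/5, 4/25 + 2/125*1/2) = [104/625, 21/125)
  'c': [4/25 + 2/125*1/2, 4/25 + 2/125*7/10) = [21/125, 107/625) <- contains code 106/625
  'f': [4/25 + 2/125*7/10, 4/25 + 2/125*1/1) = [107/625, 22/125)
  emit 'c', narrow to [21/125, 107/625)

Answer: abac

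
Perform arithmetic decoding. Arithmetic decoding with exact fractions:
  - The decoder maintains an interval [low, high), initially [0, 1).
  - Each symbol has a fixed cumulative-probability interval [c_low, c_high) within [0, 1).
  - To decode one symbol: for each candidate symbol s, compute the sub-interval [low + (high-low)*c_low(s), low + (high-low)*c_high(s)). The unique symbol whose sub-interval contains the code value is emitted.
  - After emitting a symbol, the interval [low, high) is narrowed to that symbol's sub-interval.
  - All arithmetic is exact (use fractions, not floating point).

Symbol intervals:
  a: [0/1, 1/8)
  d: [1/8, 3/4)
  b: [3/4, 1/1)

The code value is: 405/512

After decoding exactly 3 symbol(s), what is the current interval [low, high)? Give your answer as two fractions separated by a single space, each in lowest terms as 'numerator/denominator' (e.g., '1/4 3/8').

Step 1: interval [0/1, 1/1), width = 1/1 - 0/1 = 1/1
  'a': [0/1 + 1/1*0/1, 0/1 + 1/1*1/8) = [0/1, 1/8)
  'd': [0/1 + 1/1*1/8, 0/1 + 1/1*3/4) = [1/8, 3/4)
  'b': [0/1 + 1/1*3/4, 0/1 + 1/1*1/1) = [3/4, 1/1) <- contains code 405/512
  emit 'b', narrow to [3/4, 1/1)
Step 2: interval [3/4, 1/1), width = 1/1 - 3/4 = 1/4
  'a': [3/4 + 1/4*0/1, 3/4 + 1/4*1/8) = [3/4, 25/32)
  'd': [3/4 + 1/4*1/8, 3/4 + 1/4*3/4) = [25/32, 15/16) <- contains code 405/512
  'b': [3/4 + 1/4*3/4, 3/4 + 1/4*1/1) = [15/16, 1/1)
  emit 'd', narrow to [25/32, 15/16)
Step 3: interval [25/32, 15/16), width = 15/16 - 25/32 = 5/32
  'a': [25/32 + 5/32*0/1, 25/32 + 5/32*1/8) = [25/32, 205/256) <- contains code 405/512
  'd': [25/32 + 5/32*1/8, 25/32 + 5/32*3/4) = [205/256, 115/128)
  'b': [25/32 + 5/32*3/4, 25/32 + 5/32*1/1) = [115/128, 15/16)
  emit 'a', narrow to [25/32, 205/256)

Answer: 25/32 205/256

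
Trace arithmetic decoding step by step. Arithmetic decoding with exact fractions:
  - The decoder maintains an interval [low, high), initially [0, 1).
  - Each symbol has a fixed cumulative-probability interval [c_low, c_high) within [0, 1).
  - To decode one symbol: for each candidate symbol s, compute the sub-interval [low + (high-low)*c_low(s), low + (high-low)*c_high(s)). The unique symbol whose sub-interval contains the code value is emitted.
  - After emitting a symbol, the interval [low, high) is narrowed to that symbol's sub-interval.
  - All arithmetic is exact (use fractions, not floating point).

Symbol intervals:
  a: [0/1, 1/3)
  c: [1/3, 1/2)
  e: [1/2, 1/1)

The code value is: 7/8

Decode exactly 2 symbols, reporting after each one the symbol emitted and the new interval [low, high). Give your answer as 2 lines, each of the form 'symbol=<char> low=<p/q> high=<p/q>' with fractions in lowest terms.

Answer: symbol=e low=1/2 high=1/1
symbol=e low=3/4 high=1/1

Derivation:
Step 1: interval [0/1, 1/1), width = 1/1 - 0/1 = 1/1
  'a': [0/1 + 1/1*0/1, 0/1 + 1/1*1/3) = [0/1, 1/3)
  'c': [0/1 + 1/1*1/3, 0/1 + 1/1*1/2) = [1/3, 1/2)
  'e': [0/1 + 1/1*1/2, 0/1 + 1/1*1/1) = [1/2, 1/1) <- contains code 7/8
  emit 'e', narrow to [1/2, 1/1)
Step 2: interval [1/2, 1/1), width = 1/1 - 1/2 = 1/2
  'a': [1/2 + 1/2*0/1, 1/2 + 1/2*1/3) = [1/2, 2/3)
  'c': [1/2 + 1/2*1/3, 1/2 + 1/2*1/2) = [2/3, 3/4)
  'e': [1/2 + 1/2*1/2, 1/2 + 1/2*1/1) = [3/4, 1/1) <- contains code 7/8
  emit 'e', narrow to [3/4, 1/1)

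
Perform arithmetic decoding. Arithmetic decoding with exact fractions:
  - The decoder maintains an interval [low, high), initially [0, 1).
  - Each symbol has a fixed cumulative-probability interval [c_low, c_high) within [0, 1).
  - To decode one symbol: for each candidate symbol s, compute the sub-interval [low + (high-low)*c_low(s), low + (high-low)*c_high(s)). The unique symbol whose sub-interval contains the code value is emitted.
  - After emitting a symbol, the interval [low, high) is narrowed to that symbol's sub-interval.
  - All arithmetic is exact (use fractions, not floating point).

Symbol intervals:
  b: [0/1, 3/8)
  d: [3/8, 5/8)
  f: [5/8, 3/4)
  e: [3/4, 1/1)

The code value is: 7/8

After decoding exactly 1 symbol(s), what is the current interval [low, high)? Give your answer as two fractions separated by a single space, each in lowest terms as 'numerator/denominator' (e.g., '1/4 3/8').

Step 1: interval [0/1, 1/1), width = 1/1 - 0/1 = 1/1
  'b': [0/1 + 1/1*0/1, 0/1 + 1/1*3/8) = [0/1, 3/8)
  'd': [0/1 + 1/1*3/8, 0/1 + 1/1*5/8) = [3/8, 5/8)
  'f': [0/1 + 1/1*5/8, 0/1 + 1/1*3/4) = [5/8, 3/4)
  'e': [0/1 + 1/1*3/4, 0/1 + 1/1*1/1) = [3/4, 1/1) <- contains code 7/8
  emit 'e', narrow to [3/4, 1/1)

Answer: 3/4 1/1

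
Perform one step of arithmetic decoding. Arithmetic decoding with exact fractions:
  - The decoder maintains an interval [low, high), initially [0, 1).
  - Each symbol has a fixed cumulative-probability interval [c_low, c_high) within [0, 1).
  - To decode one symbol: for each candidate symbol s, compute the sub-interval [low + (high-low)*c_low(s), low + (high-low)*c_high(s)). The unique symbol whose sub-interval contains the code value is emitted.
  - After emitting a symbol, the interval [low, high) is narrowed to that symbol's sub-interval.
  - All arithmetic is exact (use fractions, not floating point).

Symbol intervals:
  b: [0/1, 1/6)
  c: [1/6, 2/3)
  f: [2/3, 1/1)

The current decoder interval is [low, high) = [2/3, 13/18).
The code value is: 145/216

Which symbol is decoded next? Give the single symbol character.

Answer: b

Derivation:
Interval width = high − low = 13/18 − 2/3 = 1/18
Scaled code = (code − low) / width = (145/216 − 2/3) / 1/18 = 1/12
  b: [0/1, 1/6) ← scaled code falls here ✓
  c: [1/6, 2/3) 
  f: [2/3, 1/1) 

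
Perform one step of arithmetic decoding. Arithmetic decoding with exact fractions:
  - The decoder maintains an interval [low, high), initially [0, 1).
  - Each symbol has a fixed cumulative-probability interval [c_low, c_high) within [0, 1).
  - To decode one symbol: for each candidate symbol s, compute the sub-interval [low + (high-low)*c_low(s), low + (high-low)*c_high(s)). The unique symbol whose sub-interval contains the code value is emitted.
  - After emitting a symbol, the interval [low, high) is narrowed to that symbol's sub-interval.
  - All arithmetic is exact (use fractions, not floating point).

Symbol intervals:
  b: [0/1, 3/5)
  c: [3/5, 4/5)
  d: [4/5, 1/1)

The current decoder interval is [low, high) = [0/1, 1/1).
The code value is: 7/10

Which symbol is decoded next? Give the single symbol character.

Interval width = high − low = 1/1 − 0/1 = 1/1
Scaled code = (code − low) / width = (7/10 − 0/1) / 1/1 = 7/10
  b: [0/1, 3/5) 
  c: [3/5, 4/5) ← scaled code falls here ✓
  d: [4/5, 1/1) 

Answer: c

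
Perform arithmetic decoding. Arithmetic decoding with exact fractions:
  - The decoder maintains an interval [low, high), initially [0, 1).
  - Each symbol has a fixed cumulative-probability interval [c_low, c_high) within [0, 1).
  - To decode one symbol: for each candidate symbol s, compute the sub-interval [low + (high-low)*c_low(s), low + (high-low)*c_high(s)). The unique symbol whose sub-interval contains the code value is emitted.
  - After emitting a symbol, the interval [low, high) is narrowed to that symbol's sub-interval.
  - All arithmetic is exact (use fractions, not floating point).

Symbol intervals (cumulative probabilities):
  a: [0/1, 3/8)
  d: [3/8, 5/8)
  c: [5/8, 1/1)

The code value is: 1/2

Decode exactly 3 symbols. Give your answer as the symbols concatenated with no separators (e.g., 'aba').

Step 1: interval [0/1, 1/1), width = 1/1 - 0/1 = 1/1
  'a': [0/1 + 1/1*0/1, 0/1 + 1/1*3/8) = [0/1, 3/8)
  'd': [0/1 + 1/1*3/8, 0/1 + 1/1*5/8) = [3/8, 5/8) <- contains code 1/2
  'c': [0/1 + 1/1*5/8, 0/1 + 1/1*1/1) = [5/8, 1/1)
  emit 'd', narrow to [3/8, 5/8)
Step 2: interval [3/8, 5/8), width = 5/8 - 3/8 = 1/4
  'a': [3/8 + 1/4*0/1, 3/8 + 1/4*3/8) = [3/8, 15/32)
  'd': [3/8 + 1/4*3/8, 3/8 + 1/4*5/8) = [15/32, 17/32) <- contains code 1/2
  'c': [3/8 + 1/4*5/8, 3/8 + 1/4*1/1) = [17/32, 5/8)
  emit 'd', narrow to [15/32, 17/32)
Step 3: interval [15/32, 17/32), width = 17/32 - 15/32 = 1/16
  'a': [15/32 + 1/16*0/1, 15/32 + 1/16*3/8) = [15/32, 63/128)
  'd': [15/32 + 1/16*3/8, 15/32 + 1/16*5/8) = [63/128, 65/128) <- contains code 1/2
  'c': [15/32 + 1/16*5/8, 15/32 + 1/16*1/1) = [65/128, 17/32)
  emit 'd', narrow to [63/128, 65/128)

Answer: ddd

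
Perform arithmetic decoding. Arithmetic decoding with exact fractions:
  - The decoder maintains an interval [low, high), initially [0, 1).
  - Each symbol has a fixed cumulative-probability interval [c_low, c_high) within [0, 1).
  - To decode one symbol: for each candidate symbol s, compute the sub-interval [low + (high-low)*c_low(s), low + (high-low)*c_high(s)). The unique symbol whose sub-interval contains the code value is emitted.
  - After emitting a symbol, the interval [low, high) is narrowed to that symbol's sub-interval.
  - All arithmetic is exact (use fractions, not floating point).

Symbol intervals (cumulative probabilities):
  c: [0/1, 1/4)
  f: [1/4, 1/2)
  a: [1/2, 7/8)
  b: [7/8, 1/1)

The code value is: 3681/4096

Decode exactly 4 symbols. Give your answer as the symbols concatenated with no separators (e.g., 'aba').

Answer: bcaa

Derivation:
Step 1: interval [0/1, 1/1), width = 1/1 - 0/1 = 1/1
  'c': [0/1 + 1/1*0/1, 0/1 + 1/1*1/4) = [0/1, 1/4)
  'f': [0/1 + 1/1*1/4, 0/1 + 1/1*1/2) = [1/4, 1/2)
  'a': [0/1 + 1/1*1/2, 0/1 + 1/1*7/8) = [1/2, 7/8)
  'b': [0/1 + 1/1*7/8, 0/1 + 1/1*1/1) = [7/8, 1/1) <- contains code 3681/4096
  emit 'b', narrow to [7/8, 1/1)
Step 2: interval [7/8, 1/1), width = 1/1 - 7/8 = 1/8
  'c': [7/8 + 1/8*0/1, 7/8 + 1/8*1/4) = [7/8, 29/32) <- contains code 3681/4096
  'f': [7/8 + 1/8*1/4, 7/8 + 1/8*1/2) = [29/32, 15/16)
  'a': [7/8 + 1/8*1/2, 7/8 + 1/8*7/8) = [15/16, 63/64)
  'b': [7/8 + 1/8*7/8, 7/8 + 1/8*1/1) = [63/64, 1/1)
  emit 'c', narrow to [7/8, 29/32)
Step 3: interval [7/8, 29/32), width = 29/32 - 7/8 = 1/32
  'c': [7/8 + 1/32*0/1, 7/8 + 1/32*1/4) = [7/8, 113/128)
  'f': [7/8 + 1/32*1/4, 7/8 + 1/32*1/2) = [113/128, 57/64)
  'a': [7/8 + 1/32*1/2, 7/8 + 1/32*7/8) = [57/64, 231/256) <- contains code 3681/4096
  'b': [7/8 + 1/32*7/8, 7/8 + 1/32*1/1) = [231/256, 29/32)
  emit 'a', narrow to [57/64, 231/256)
Step 4: interval [57/64, 231/256), width = 231/256 - 57/64 = 3/256
  'c': [57/64 + 3/256*0/1, 57/64 + 3/256*1/4) = [57/64, 915/1024)
  'f': [57/64 + 3/256*1/4, 57/64 + 3/256*1/2) = [915/1024, 459/512)
  'a': [57/64 + 3/256*1/2, 57/64 + 3/256*7/8) = [459/512, 1845/2048) <- contains code 3681/4096
  'b': [57/64 + 3/256*7/8, 57/64 + 3/256*1/1) = [1845/2048, 231/256)
  emit 'a', narrow to [459/512, 1845/2048)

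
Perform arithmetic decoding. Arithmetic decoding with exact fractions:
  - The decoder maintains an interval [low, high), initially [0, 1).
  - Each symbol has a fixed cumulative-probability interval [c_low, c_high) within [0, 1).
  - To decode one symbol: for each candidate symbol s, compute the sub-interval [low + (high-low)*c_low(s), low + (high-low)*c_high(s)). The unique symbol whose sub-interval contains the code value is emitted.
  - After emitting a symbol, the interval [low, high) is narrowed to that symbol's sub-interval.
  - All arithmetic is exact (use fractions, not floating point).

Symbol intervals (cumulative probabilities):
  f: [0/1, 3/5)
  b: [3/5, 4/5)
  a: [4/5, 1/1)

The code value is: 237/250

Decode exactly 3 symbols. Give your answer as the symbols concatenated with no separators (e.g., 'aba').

Answer: abb

Derivation:
Step 1: interval [0/1, 1/1), width = 1/1 - 0/1 = 1/1
  'f': [0/1 + 1/1*0/1, 0/1 + 1/1*3/5) = [0/1, 3/5)
  'b': [0/1 + 1/1*3/5, 0/1 + 1/1*4/5) = [3/5, 4/5)
  'a': [0/1 + 1/1*4/5, 0/1 + 1/1*1/1) = [4/5, 1/1) <- contains code 237/250
  emit 'a', narrow to [4/5, 1/1)
Step 2: interval [4/5, 1/1), width = 1/1 - 4/5 = 1/5
  'f': [4/5 + 1/5*0/1, 4/5 + 1/5*3/5) = [4/5, 23/25)
  'b': [4/5 + 1/5*3/5, 4/5 + 1/5*4/5) = [23/25, 24/25) <- contains code 237/250
  'a': [4/5 + 1/5*4/5, 4/5 + 1/5*1/1) = [24/25, 1/1)
  emit 'b', narrow to [23/25, 24/25)
Step 3: interval [23/25, 24/25), width = 24/25 - 23/25 = 1/25
  'f': [23/25 + 1/25*0/1, 23/25 + 1/25*3/5) = [23/25, 118/125)
  'b': [23/25 + 1/25*3/5, 23/25 + 1/25*4/5) = [118/125, 119/125) <- contains code 237/250
  'a': [23/25 + 1/25*4/5, 23/25 + 1/25*1/1) = [119/125, 24/25)
  emit 'b', narrow to [118/125, 119/125)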